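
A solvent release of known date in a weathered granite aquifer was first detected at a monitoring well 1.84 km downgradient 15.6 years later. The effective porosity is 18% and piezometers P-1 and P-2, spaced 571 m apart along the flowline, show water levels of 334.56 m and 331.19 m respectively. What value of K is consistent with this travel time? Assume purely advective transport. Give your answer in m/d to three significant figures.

9.86 m/d

Hydraulic gradient i = (334.56 − 331.19) / 571 = 3.37 / 571 = 0.005902
t = 15.6 years = 5694 d
L = 1.84 km = 1840 m
v = L / t = 1840 / 5694 = 0.3231 m/d
K = v · n / i = 0.3231 × 0.18 / 0.005902 = 9.86 m/d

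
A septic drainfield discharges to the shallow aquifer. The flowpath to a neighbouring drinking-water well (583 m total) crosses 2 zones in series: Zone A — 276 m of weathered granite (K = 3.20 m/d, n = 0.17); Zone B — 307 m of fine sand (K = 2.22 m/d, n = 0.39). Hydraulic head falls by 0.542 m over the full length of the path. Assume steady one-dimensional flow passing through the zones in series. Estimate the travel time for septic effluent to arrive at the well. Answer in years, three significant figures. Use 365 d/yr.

189 years

Continuity: the same q passes through each zone, so ΔH = q·Σ(L_j/K_j) — the zones act as resistances in series.
Σ(L/K) = 276/3.20 + 307/2.22 = 86.25 + 138.3 = 224.5 d
q = ΔH / Σ(L/K) = 0.542 / 224.5 = 0.002414 m/d (same in every zone)
Zone A: v = q/n = 0.002414/0.17 = 0.01420 m/d → t_A = 276/0.01420 = 19440 d
Zone B: v = q/n = 0.002414/0.39 = 0.006189 m/d → t_B = 307/0.006189 = 49600 d
Total t = 19440 + 49600 = 69040 d
   = 69040 / 365 = 189 yr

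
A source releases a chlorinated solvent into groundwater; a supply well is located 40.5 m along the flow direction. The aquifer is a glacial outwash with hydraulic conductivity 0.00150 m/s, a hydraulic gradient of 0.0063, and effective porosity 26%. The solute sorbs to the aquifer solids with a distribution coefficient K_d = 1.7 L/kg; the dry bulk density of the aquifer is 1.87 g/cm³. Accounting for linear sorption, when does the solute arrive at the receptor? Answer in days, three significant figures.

K = 0.00150 m/s × 86400 s/d = 129.6 m/d
Darcy flux q = K·i = 129.6 × 0.0063 = 0.8165 m/d
v = Ki/n = 129.6·0.0063/0.26 = 3.140 m/d
Retardation R = 1 + ρ_b·K_d/n = 1 + 1.87×1.7/0.26 = 13.23
Contaminant velocity v_c = v/R = 3.140/13.23 = 0.2374 m/d
t = L/v_c = 40.5/0.2374 = 170.6 d

171 days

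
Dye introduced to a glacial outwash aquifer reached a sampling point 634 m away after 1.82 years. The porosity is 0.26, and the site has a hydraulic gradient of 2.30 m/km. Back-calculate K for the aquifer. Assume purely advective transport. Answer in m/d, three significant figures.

108 m/d

t = 1.82 years = 664.3 d
v = L / t = 634 / 664.3 = 0.9544 m/d
K = v · n / i = 0.9544 × 0.26 / 0.0023 = 108 m/d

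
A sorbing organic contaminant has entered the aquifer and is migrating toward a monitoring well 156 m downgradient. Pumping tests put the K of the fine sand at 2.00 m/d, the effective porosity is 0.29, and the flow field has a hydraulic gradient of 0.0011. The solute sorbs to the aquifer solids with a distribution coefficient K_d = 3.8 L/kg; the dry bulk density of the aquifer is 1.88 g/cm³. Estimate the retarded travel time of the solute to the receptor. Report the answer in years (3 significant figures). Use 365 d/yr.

1440 years

Specific discharge q = 2.00 × 0.0011 = 0.002200 m/d
Seepage velocity v = q / n = 0.002200 / 0.29 = 0.007586 m/d
Retardation R = 1 + ρ_b·K_d/n = 1 + 1.88×3.8/0.29 = 25.63
Contaminant velocity v_c = v/R = 0.007586/25.63 = 2.959e-4 m/d
t = L/v_c = 156/2.959e-4 = 527100 d
   = 527100/365 = 1440 yr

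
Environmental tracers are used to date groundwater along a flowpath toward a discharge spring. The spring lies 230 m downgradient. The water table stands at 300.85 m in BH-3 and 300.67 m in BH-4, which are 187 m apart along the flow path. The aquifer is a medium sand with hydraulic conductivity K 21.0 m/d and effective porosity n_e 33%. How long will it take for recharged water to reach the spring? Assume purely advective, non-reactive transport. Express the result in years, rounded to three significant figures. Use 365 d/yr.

10.3 years

Hydraulic gradient i = (300.85 − 300.67) / 187 = 0.18 / 187 = 9.626e-4
Darcy flux q = K·i = 21.0 × 9.626e-4 = 0.02021 m/d
Seepage velocity v = q / n = 0.02021 / 0.33 = 0.06125 m/d
t = L / v = 230 / 0.06125 = 3755 d
   = 3755 / 365 = 10.3 yr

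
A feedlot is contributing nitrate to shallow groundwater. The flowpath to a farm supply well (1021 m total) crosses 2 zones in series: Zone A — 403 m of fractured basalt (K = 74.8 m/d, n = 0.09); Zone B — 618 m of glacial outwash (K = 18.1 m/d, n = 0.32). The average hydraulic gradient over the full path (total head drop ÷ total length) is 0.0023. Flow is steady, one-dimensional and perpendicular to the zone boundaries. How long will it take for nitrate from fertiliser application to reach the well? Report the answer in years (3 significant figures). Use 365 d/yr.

Steady 1-D flow in series ⇒ the Darcy flux q is identical in every zone and the zone head losses add (resistances L/K in series).
Σ(L/K) = 403/74.8 + 618/18.1 = 5.388 + 34.14 = 39.53 d
K_eq = L_total / Σ(L/K) = 1021 / 39.53 = 25.83 m/d
q = K_eq · i = 25.83 × 0.0023 = 0.05940 m/d (same in every zone)
Zone A: v = q/n = 0.05940/0.09 = 0.6600 m/d → t_A = 403/0.6600 = 610.6 d
Zone B: v = q/n = 0.05940/0.32 = 0.1856 m/d → t_B = 618/0.1856 = 3329 d
Total t = 610.6 + 3329 = 3940 d
   = 3940 / 365 = 10.8 yr

10.8 years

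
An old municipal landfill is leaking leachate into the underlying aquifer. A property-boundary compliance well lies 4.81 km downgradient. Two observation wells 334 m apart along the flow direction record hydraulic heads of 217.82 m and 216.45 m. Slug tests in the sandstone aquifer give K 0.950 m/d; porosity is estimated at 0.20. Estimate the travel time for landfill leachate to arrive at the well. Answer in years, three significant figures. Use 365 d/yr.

Hydraulic gradient i = (217.82 − 216.45) / 334 = 1.37 / 334 = 0.004102
Darcy flux q = K·i = 0.950 × 0.004102 = 0.003897 m/d
v = Ki/n = 0.950·0.004102/0.20 = 0.01948 m/d
L = 4.81 km = 4810 m
t = L / v = 4810 / 0.01948 = 246900 d
   = 246900 / 365 = 676 yr

676 years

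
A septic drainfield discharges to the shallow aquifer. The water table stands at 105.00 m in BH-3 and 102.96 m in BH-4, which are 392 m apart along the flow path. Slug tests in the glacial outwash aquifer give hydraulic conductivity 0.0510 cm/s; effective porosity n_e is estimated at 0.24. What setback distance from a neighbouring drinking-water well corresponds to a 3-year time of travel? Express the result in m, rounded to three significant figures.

Hydraulic gradient i = (105.00 − 102.96) / 392 = 2.04 / 392 = 0.005204
K = 0.0510 cm/s × 864 = 44.06 m/d
q = Ki = 44.06 × 0.005204 = 0.2293 m/d
v_s = q/n_e = 0.2293/0.24 = 0.9555 m/d
T = 3 yr × 365 = 1095 d
L = v × T = 0.9555 × 1095 = 1046 m

1050 m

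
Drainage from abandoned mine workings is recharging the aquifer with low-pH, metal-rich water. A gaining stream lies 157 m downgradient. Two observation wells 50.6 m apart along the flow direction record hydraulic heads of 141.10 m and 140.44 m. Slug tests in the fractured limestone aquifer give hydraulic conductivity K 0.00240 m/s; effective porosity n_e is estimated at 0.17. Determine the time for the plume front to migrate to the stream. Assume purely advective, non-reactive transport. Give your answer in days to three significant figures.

9.87 days

Hydraulic gradient i = (141.10 − 140.44) / 50.6 = 0.66 / 50.6 = 0.01304
K = 0.00240 m/s × 86400 s/d = 207.4 m/d
Darcy flux q = K·i = 207.4 × 0.01304 = 2.705 m/d
Average linear velocity = 2.705 / 0.17 = 15.91 m/d
t = L / v = 157 / 15.91 = 9.868 d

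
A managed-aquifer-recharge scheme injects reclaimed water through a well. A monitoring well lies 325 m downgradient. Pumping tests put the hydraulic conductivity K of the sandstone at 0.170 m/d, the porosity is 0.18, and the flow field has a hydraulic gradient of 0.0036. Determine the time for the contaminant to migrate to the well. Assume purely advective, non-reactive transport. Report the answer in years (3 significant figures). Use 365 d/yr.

262 years

Specific discharge q = 0.170 × 0.0036 = 6.120e-4 m/d
v_s = q/n_e = 6.120e-4/0.18 = 0.003400 m/d
t = L / v = 325 / 0.003400 = 95590 d
   = 95590 / 365 = 262 yr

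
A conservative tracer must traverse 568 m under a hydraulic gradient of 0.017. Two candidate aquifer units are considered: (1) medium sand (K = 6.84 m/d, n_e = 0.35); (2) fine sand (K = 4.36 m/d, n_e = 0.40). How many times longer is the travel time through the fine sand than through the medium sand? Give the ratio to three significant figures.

1.79

Unit 1 (medium sand): v = 6.84×0.017/0.35 = 0.3322 m/d, t = 568/0.3322 = 1710 d
Unit 2 (fine sand): v = 4.36×0.017/0.40 = 0.1853 m/d, t = 568/0.1853 = 3065 d
t(fine sand) / t(medium sand) = 3065/1710 = 1.79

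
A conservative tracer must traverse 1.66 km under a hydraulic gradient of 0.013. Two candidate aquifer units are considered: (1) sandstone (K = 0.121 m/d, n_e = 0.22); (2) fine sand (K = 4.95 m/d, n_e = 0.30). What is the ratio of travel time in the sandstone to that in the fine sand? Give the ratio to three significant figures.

Unit 1 (sandstone): v = 0.121×0.013/0.22 = 0.007150 m/d, t = 1660/0.007150 = 232200 d
Unit 2 (fine sand): v = 4.95×0.013/0.30 = 0.2145 m/d, t = 1660/0.2145 = 7739 d
t(sandstone) / t(fine sand) = 232200/7739 = 30.0

30.0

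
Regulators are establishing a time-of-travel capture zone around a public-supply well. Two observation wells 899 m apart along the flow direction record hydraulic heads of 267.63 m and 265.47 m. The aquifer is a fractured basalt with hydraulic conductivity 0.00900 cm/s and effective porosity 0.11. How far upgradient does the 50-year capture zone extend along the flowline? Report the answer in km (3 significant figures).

Hydraulic gradient i = (267.63 − 265.47) / 899 = 2.16 / 899 = 0.002403
K = 0.00900 cm/s × 864 = 7.776 m/d
Darcy flux q = K·i = 7.776 × 0.002403 = 0.01868 m/d
Average linear velocity = 0.01868 / 0.11 = 0.1698 m/d
T = 50 yr × 365 = 18250 d
L = v × T = 0.1698 × 18250 = 3100 m
   = 3.10 km

3.10 km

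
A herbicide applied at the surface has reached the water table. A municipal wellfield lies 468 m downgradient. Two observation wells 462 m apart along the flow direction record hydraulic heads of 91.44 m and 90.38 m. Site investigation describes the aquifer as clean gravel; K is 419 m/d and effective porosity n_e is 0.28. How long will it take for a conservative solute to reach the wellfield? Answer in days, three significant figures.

Hydraulic gradient i = (91.44 − 90.38) / 462 = 1.06 / 462 = 0.002294
q = Ki = 419 × 0.002294 = 0.9613 m/d
Average linear velocity = 0.9613 / 0.28 = 3.433 m/d
t = L / v = 468 / 3.433 = 136.3 d

136 days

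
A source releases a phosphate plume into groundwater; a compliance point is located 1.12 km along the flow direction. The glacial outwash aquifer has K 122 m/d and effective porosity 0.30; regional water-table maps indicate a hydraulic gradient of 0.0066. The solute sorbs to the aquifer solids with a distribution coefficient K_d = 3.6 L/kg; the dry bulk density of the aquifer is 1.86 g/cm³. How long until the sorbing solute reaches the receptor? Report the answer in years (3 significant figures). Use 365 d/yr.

26.7 years

Darcy flux q = K·i = 122 × 0.0066 = 0.8052 m/d
Average linear velocity = 0.8052 / 0.30 = 2.684 m/d
Retardation R = 1 + ρ_b·K_d/n = 1 + 1.86×3.6/0.30 = 23.32
Contaminant velocity v_c = v/R = 2.684/23.32 = 0.1151 m/d
L = 1.12 km = 1120 m
t = L/v_c = 1120/0.1151 = 9731 d
   = 9731/365 = 26.7 yr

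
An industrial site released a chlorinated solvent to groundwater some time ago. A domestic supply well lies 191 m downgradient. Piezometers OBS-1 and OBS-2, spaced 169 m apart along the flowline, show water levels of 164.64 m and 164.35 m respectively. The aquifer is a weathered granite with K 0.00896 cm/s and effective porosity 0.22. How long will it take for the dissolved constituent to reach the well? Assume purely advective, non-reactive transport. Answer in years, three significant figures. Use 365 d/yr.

8.67 years

Hydraulic gradient i = (164.64 − 164.35) / 169 = 0.29 / 169 = 0.001716
K = 0.00896 cm/s × 864 = 7.741 m/d
Specific discharge q = 7.741 × 0.001716 = 0.01328 m/d
Seepage velocity v = q / n = 0.01328 / 0.22 = 0.06038 m/d
t = L / v = 191 / 0.06038 = 3163 d
   = 3163 / 365 = 8.67 yr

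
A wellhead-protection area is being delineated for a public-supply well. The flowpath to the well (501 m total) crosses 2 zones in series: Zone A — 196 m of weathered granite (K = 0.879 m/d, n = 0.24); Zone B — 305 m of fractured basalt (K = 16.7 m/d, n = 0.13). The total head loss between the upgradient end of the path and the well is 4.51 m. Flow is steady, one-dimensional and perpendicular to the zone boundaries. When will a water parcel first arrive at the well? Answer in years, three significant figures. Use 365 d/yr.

12.7 years

Steady 1-D flow in series ⇒ the Darcy flux q is identical in every zone and the zone head losses add (resistances L/K in series).
Σ(L/K) = 196/0.879 + 305/16.7 = 223.0 + 18.26 = 241.2 d
q = ΔH / Σ(L/K) = 4.51 / 241.2 = 0.01869 m/d (same in every zone)
Zone A: v = q/n = 0.01869/0.24 = 0.07789 m/d → t_A = 196/0.07789 = 2516 d
Zone B: v = q/n = 0.01869/0.13 = 0.1438 m/d → t_B = 305/0.1438 = 2121 d
Total t = 2516 + 2121 = 4637 d
   = 4637 / 365 = 12.7 yr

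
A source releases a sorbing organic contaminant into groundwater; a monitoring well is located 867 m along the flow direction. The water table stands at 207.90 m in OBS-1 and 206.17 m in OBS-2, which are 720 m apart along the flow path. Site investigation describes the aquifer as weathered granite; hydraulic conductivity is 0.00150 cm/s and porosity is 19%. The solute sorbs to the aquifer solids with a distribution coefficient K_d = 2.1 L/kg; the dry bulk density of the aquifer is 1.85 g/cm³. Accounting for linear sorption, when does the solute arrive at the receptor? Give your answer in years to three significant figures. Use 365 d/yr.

Hydraulic gradient i = (207.90 − 206.17) / 720 = 1.73 / 720 = 0.002403
K = 0.00150 cm/s × 864 = 1.296 m/d
Specific discharge q = 1.296 × 0.002403 = 0.003114 m/d
v_s = q/n_e = 0.003114/0.19 = 0.01639 m/d
Retardation R = 1 + ρ_b·K_d/n = 1 + 1.85×2.1/0.19 = 21.45
Contaminant velocity v_c = v/R = 0.01639/21.45 = 7.642e-4 m/d
t = L/v_c = 867/7.642e-4 = 1.135e6 d
   = 1.135e6/365 = 3110 yr

3110 years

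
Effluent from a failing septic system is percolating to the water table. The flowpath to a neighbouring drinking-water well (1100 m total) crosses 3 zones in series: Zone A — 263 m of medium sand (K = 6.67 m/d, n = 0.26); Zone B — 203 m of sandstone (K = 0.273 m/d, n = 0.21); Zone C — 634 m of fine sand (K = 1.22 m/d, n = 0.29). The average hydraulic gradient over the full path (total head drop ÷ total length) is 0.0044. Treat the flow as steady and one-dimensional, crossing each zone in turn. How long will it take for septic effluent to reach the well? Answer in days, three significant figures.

79400 days

Continuity: the same q passes through each zone, so ΔH = q·Σ(L_j/K_j) — the zones act as resistances in series.
Σ(L/K) = 263/6.67 + 203/0.273 + 634/1.22 = 39.43 + 743.6 + 519.7 = 1303 d
K_eq = L_total / Σ(L/K) = 1100 / 1303 = 0.8444 m/d
q = K_eq · i = 0.8444 × 0.0044 = 0.003715 m/d (same in every zone)
Zone A: v = q/n = 0.003715/0.26 = 0.01429 m/d → t_A = 263/0.01429 = 18400 d
Zone B: v = q/n = 0.003715/0.21 = 0.01769 m/d → t_B = 203/0.01769 = 11470 d
Zone C: v = q/n = 0.003715/0.29 = 0.01281 m/d → t_C = 634/0.01281 = 49490 d
Total t = 18400 + 11470 + 49490 = 79360 d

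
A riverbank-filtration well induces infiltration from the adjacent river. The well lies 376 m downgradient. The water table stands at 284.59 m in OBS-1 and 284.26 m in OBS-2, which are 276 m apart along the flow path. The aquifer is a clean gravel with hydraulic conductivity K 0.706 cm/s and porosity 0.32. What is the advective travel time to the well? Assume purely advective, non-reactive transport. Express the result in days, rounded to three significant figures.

165 days

Hydraulic gradient i = (284.59 − 284.26) / 276 = 0.33 / 276 = 0.001196
K = 0.706 cm/s × 864 = 610.0 m/d
q = Ki = 610.0 × 0.001196 = 0.7293 m/d
Average linear velocity = 0.7293 / 0.32 = 2.279 m/d
t = L / v = 376 / 2.279 = 165.0 d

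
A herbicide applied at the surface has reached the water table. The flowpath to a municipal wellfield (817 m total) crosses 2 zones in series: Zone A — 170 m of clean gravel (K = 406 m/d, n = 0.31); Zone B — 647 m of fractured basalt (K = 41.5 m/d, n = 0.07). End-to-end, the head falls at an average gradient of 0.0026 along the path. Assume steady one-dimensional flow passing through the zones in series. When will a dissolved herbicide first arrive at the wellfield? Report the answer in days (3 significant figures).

Steady 1-D flow in series ⇒ the Darcy flux q is identical in every zone and the zone head losses add (resistances L/K in series).
Σ(L/K) = 170/406 + 647/41.5 = 0.4187 + 15.59 = 16.01 d
K_eq = L_total / Σ(L/K) = 817 / 16.01 = 51.03 m/d
q = K_eq · i = 51.03 × 0.0026 = 0.1327 m/d (same in every zone)
Zone A: v = q/n = 0.1327/0.31 = 0.4280 m/d → t_A = 170/0.4280 = 397.2 d
Zone B: v = q/n = 0.1327/0.07 = 1.896 m/d → t_B = 647/1.896 = 341.3 d
Total t = 397.2 + 341.3 = 738.5 d

739 days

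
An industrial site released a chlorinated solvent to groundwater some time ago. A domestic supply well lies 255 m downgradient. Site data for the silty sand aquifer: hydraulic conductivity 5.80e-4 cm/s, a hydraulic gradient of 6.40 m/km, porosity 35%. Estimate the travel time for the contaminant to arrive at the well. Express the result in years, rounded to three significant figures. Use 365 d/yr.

76.2 years

K = 5.80e-4 cm/s × 864 = 0.5011 m/d
Specific discharge q = 0.5011 × 0.0064 = 0.003207 m/d
Seepage velocity v = q / n = 0.003207 / 0.35 = 0.009163 m/d
t = L / v = 255 / 0.009163 = 27830 d
   = 27830 / 365 = 76.2 yr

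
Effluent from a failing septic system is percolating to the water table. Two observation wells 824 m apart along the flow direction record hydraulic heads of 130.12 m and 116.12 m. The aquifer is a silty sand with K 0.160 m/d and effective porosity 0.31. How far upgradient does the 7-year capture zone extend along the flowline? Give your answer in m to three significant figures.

Hydraulic gradient i = (130.12 − 116.12) / 824 = 14.00 / 824 = 0.01699
q = Ki = 0.160 × 0.01699 = 0.002718 m/d
Average linear velocity = 0.002718 / 0.31 = 0.008769 m/d
T = 7 yr × 365 = 2555 d
L = v × T = 0.008769 × 2555 = 22.41 m

22.4 m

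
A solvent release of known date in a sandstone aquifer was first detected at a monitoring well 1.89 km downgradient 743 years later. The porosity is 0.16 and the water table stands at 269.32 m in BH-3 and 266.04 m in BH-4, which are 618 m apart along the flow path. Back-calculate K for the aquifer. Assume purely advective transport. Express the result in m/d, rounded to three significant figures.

Hydraulic gradient i = (269.32 − 266.04) / 618 = 3.28 / 618 = 0.005307
t = 743 years = 271200 d
L = 1.89 km = 1890 m
v = L / t = 1890 / 271200 = 0.006969 m/d
K = v · n / i = 0.006969 × 0.16 / 0.005307 = 0.210 m/d

0.210 m/d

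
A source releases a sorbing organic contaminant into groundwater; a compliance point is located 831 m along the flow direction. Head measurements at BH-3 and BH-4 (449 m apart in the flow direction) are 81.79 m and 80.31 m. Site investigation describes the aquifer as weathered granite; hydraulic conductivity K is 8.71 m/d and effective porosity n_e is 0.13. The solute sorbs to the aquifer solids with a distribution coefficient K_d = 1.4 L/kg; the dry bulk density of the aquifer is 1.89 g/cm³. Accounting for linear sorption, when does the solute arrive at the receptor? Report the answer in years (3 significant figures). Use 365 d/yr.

220 years

Hydraulic gradient i = (81.79 − 80.31) / 449 = 1.48 / 449 = 0.003296
Darcy flux q = K·i = 8.71 × 0.003296 = 0.02871 m/d
Seepage velocity v = q / n = 0.02871 / 0.13 = 0.2208 m/d
Retardation R = 1 + ρ_b·K_d/n = 1 + 1.89×1.4/0.13 = 21.35
Contaminant velocity v_c = v/R = 0.2208/21.35 = 0.01034 m/d
t = L/v_c = 831/0.01034 = 80350 d
   = 80350/365 = 220 yr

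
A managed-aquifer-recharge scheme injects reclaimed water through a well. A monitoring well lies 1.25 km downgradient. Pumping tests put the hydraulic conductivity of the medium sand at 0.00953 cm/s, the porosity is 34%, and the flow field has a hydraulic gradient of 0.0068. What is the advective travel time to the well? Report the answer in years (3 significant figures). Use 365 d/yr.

20.8 years

K = 0.00953 cm/s × 864 = 8.234 m/d
Specific discharge q = 8.234 × 0.0068 = 0.05599 m/d
Average linear velocity = 0.05599 / 0.34 = 0.1647 m/d
L = 1.25 km = 1250 m
t = L / v = 1250 / 0.1647 = 7591 d
   = 7591 / 365 = 20.8 yr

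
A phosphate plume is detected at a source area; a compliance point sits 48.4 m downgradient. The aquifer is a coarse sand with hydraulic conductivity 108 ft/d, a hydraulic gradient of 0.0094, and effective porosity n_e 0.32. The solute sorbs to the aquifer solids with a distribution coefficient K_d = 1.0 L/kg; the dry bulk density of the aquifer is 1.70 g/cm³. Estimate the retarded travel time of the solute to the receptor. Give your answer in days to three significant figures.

316 days

K = 108 ft/d × 0.3048 = 32.92 m/d
q = Ki = 32.92 × 0.0094 = 0.3094 m/d
Average linear velocity = 0.3094 / 0.32 = 0.9670 m/d
Retardation R = 1 + ρ_b·K_d/n = 1 + 1.70×1.0/0.32 = 6.313
Contaminant velocity v_c = v/R = 0.9670/6.313 = 0.1532 m/d
t = L/v_c = 48.4/0.1532 = 316.0 d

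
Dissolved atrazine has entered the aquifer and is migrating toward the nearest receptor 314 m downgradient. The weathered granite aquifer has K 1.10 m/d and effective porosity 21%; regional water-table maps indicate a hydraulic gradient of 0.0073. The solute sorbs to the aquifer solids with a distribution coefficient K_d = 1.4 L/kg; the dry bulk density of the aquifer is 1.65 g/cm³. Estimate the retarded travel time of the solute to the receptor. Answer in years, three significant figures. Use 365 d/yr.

Specific discharge q = 1.10 × 0.0073 = 0.008030 m/d
Seepage velocity v = q / n = 0.008030 / 0.21 = 0.03824 m/d
Retardation R = 1 + ρ_b·K_d/n = 1 + 1.65×1.4/0.21 = 12.00
Contaminant velocity v_c = v/R = 0.03824/12.00 = 0.003187 m/d
t = L/v_c = 314/0.003187 = 98540 d
   = 98540/365 = 270 yr

270 years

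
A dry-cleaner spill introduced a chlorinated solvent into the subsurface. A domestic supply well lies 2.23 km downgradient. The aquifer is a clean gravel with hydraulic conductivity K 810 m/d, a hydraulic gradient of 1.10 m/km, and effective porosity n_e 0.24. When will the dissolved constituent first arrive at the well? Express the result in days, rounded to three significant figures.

q = Ki = 810 × 0.0011 = 0.8910 m/d
Seepage velocity v = q / n = 0.8910 / 0.24 = 3.713 m/d
L = 2.23 km = 2230 m
t = L / v = 2230 / 3.713 = 600.7 d

601 days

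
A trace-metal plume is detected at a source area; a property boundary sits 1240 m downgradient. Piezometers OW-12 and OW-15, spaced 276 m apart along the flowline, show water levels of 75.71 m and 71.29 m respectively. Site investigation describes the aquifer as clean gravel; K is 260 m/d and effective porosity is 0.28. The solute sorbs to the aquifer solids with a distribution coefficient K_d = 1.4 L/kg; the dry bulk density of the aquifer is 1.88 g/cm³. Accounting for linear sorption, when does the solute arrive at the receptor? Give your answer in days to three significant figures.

867 days

Hydraulic gradient i = (75.71 − 71.29) / 276 = 4.42 / 276 = 0.01601
Specific discharge q = 260 × 0.01601 = 4.164 m/d
v_s = q/n_e = 4.164/0.28 = 14.87 m/d
Retardation R = 1 + ρ_b·K_d/n = 1 + 1.88×1.4/0.28 = 10.40
Contaminant velocity v_c = v/R = 14.87/10.40 = 1.430 m/d
t = L/v_c = 1240/1.430 = 867.2 d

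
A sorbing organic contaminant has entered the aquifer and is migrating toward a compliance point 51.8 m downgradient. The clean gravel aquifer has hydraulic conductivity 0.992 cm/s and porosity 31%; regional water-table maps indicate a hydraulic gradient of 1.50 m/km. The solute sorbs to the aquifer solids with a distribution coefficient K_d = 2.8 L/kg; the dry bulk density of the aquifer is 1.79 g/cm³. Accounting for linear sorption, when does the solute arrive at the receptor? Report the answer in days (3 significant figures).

214 days

K = 0.992 cm/s × 864 = 857.1 m/d
q = Ki = 857.1 × 0.0015 = 1.286 m/d
Seepage velocity v = q / n = 1.286 / 0.31 = 4.147 m/d
Retardation R = 1 + ρ_b·K_d/n = 1 + 1.79×2.8/0.31 = 17.17
Contaminant velocity v_c = v/R = 4.147/17.17 = 0.2416 m/d
t = L/v_c = 51.8/0.2416 = 214.4 d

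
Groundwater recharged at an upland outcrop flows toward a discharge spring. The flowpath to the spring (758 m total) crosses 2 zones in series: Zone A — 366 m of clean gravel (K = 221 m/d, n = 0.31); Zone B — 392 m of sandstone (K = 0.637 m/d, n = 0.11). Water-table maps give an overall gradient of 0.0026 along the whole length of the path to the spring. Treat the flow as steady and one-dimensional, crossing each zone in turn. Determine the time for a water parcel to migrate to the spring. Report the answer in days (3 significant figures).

For zones in series the flux q is common to all zones; the equivalent conductivity is the harmonic (thickness-weighted) mean, K_eq = L_total / Σ(L_j/K_j).
Σ(L/K) = 366/221 + 392/0.637 = 1.656 + 615.4 = 617.0 d
K_eq = L_total / Σ(L/K) = 758 / 617.0 = 1.228 m/d
q = K_eq · i = 1.228 × 0.0026 = 0.003194 m/d (same in every zone)
Zone A: v = q/n = 0.003194/0.31 = 0.01030 m/d → t_A = 366/0.01030 = 35520 d
Zone B: v = q/n = 0.003194/0.11 = 0.02904 m/d → t_B = 392/0.02904 = 13500 d
Total t = 35520 + 13500 = 49020 d

49000 days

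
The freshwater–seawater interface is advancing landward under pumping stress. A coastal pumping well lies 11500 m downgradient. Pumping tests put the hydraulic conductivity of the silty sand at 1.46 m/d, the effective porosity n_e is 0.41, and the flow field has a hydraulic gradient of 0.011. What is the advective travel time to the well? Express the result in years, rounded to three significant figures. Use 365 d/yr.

804 years

Darcy flux q = K·i = 1.46 × 0.011 = 0.01606 m/d
Average linear velocity = 0.01606 / 0.41 = 0.03917 m/d
t = L / v = 11500 / 0.03917 = 293600 d
   = 293600 / 365 = 804 yr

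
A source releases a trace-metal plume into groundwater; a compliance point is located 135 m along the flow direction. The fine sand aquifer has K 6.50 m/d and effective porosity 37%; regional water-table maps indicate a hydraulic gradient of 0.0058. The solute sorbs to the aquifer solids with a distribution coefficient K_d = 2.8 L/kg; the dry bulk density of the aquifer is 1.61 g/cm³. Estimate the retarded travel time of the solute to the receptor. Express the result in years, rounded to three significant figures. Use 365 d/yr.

47.9 years

q = Ki = 6.50 × 0.0058 = 0.03770 m/d
Average linear velocity = 0.03770 / 0.37 = 0.1019 m/d
Retardation R = 1 + ρ_b·K_d/n = 1 + 1.61×2.8/0.37 = 13.18
Contaminant velocity v_c = v/R = 0.1019/13.18 = 0.007729 m/d
t = L/v_c = 135/0.007729 = 17470 d
   = 17470/365 = 47.9 yr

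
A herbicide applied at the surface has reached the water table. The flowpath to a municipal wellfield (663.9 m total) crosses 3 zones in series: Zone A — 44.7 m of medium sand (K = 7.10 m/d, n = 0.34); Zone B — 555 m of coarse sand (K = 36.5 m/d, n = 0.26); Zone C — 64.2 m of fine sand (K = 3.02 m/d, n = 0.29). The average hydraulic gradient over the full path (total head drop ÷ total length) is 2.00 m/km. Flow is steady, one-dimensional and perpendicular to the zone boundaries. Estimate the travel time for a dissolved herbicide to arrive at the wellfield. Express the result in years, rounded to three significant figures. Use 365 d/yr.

For zones in series the flux q is common to all zones; the equivalent conductivity is the harmonic (thickness-weighted) mean, K_eq = L_total / Σ(L_j/K_j).
Σ(L/K) = 44.7/7.10 + 555/36.5 + 64.2/3.02 = 6.296 + 15.21 + 21.26 = 42.76 d
K_eq = L_total / Σ(L/K) = 663.9 / 42.76 = 15.53 m/d
q = K_eq · i = 15.53 × 0.0020 = 0.03105 m/d (same in every zone)
Zone A: v = q/n = 0.03105/0.34 = 0.09133 m/d → t_A = 44.7/0.09133 = 489.4 d
Zone B: v = q/n = 0.03105/0.26 = 0.1194 m/d → t_B = 555/0.1194 = 4647 d
Zone C: v = q/n = 0.03105/0.29 = 0.1071 m/d → t_C = 64.2/0.1071 = 599.6 d
Total t = 489.4 + 4647 + 599.6 = 5736 d
   = 5736 / 365 = 15.7 yr

15.7 years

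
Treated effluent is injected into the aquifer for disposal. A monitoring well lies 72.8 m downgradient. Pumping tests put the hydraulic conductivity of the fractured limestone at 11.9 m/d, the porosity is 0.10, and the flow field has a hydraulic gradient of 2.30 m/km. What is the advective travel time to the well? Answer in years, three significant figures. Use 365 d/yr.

0.729 years

Darcy flux q = K·i = 11.9 × 0.0023 = 0.02737 m/d
Average linear velocity = 0.02737 / 0.10 = 0.2737 m/d
t = L / v = 72.8 / 0.2737 = 266.0 d
   = 266.0 / 365 = 0.729 yr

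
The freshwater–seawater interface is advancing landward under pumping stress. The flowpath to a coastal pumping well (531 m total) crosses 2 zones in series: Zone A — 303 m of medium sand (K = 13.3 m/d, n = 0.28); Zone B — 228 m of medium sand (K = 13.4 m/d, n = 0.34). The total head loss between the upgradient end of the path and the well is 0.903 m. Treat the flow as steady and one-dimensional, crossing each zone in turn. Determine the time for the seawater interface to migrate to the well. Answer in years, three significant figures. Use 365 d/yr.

19.6 years

Steady 1-D flow in series ⇒ the Darcy flux q is identical in every zone and the zone head losses add (resistances L/K in series).
Σ(L/K) = 303/13.3 + 228/13.4 = 22.78 + 17.01 = 39.80 d
q = ΔH / Σ(L/K) = 0.903 / 39.80 = 0.02269 m/d (same in every zone)
Zone A: v = q/n = 0.02269/0.28 = 0.08104 m/d → t_A = 303/0.08104 = 3739 d
Zone B: v = q/n = 0.02269/0.34 = 0.06674 m/d → t_B = 228/0.06674 = 3416 d
Total t = 3739 + 3416 = 7156 d
   = 7156 / 365 = 19.6 yr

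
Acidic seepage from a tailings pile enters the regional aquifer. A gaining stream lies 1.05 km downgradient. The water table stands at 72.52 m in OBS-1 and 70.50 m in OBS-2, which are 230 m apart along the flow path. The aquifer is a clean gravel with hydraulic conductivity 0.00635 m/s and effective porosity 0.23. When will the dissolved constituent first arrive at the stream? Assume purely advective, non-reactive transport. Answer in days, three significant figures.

50.1 days

Hydraulic gradient i = (72.52 − 70.50) / 230 = 2.02 / 230 = 0.008783
K = 0.00635 m/s × 86400 s/d = 548.6 m/d
Specific discharge q = 548.6 × 0.008783 = 4.818 m/d
Seepage velocity v = q / n = 4.818 / 0.23 = 20.95 m/d
L = 1.05 km = 1050 m
t = L / v = 1050 / 20.95 = 50.12 d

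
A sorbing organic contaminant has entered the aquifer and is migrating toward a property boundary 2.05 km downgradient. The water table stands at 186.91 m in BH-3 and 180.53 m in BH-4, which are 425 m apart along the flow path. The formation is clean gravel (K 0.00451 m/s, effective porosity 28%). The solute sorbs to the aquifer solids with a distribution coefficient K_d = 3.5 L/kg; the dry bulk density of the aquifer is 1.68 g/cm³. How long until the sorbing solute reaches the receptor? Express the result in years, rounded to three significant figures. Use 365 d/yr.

Hydraulic gradient i = (186.91 − 180.53) / 425 = 6.38 / 425 = 0.01501
K = 0.00451 m/s × 86400 s/d = 389.7 m/d
Darcy flux q = K·i = 389.7 × 0.01501 = 5.850 m/d
Average linear velocity = 5.850 / 0.28 = 20.89 m/d
Retardation R = 1 + ρ_b·K_d/n = 1 + 1.68×3.5/0.28 = 22.00
Contaminant velocity v_c = v/R = 20.89/22.00 = 0.9496 m/d
L = 2.05 km = 2050 m
t = L/v_c = 2050/0.9496 = 2159 d
   = 2159/365 = 5.91 yr

5.91 years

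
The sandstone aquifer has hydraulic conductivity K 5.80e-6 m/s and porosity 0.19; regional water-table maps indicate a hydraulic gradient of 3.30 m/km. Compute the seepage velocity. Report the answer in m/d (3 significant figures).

K = 5.80e-6 m/s × 86400 s/d = 0.5011 m/d
q = Ki = 0.5011 × 0.0033 = 0.001654 m/d
v = Ki/n = 0.5011·0.0033/0.19 = 0.008704 m/d

0.00870 m/d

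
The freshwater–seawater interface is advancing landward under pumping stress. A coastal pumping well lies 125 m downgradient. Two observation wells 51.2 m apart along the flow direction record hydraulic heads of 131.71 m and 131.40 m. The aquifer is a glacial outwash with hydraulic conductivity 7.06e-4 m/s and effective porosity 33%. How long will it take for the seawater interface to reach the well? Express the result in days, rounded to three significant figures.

112 days

Hydraulic gradient i = (131.71 − 131.40) / 51.2 = 0.31 / 51.2 = 0.006055
K = 7.06e-4 m/s × 86400 s/d = 61.00 m/d
Darcy flux q = K·i = 61.00 × 0.006055 = 0.3693 m/d
v_s = q/n_e = 0.3693/0.33 = 1.119 m/d
t = L / v = 125 / 1.119 = 111.7 d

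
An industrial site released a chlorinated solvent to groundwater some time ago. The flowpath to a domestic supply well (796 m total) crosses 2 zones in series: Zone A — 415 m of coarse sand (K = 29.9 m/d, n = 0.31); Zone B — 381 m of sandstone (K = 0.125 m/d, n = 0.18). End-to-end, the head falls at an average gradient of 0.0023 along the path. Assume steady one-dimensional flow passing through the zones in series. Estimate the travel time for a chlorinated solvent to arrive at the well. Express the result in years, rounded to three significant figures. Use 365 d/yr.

904 years

Continuity: the same q passes through each zone, so ΔH = q·Σ(L_j/K_j) — the zones act as resistances in series.
Σ(L/K) = 415/29.9 + 381/0.125 = 13.88 + 3048 = 3062 d
K_eq = L_total / Σ(L/K) = 796 / 3062 = 0.2600 m/d
q = K_eq · i = 0.2600 × 0.0023 = 5.979e-4 m/d (same in every zone)
Zone A: v = q/n = 5.979e-4/0.31 = 0.001929 m/d → t_A = 415/0.001929 = 215200 d
Zone B: v = q/n = 5.979e-4/0.18 = 0.003322 m/d → t_B = 381/0.003322 = 114700 d
Total t = 215200 + 114700 = 329900 d
   = 329900 / 365 = 904 yr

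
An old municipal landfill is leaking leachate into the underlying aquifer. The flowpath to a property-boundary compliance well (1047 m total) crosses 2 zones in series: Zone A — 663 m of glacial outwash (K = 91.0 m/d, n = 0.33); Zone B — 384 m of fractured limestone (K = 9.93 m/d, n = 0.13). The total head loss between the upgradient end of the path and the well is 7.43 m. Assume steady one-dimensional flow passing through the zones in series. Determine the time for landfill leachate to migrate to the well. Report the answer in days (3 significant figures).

1660 days

Steady 1-D flow in series ⇒ the Darcy flux q is identical in every zone and the zone head losses add (resistances L/K in series).
Σ(L/K) = 663/91.0 + 384/9.93 = 7.286 + 38.67 = 45.96 d
q = ΔH / Σ(L/K) = 7.43 / 45.96 = 0.1617 m/d (same in every zone)
Zone A: v = q/n = 0.1617/0.33 = 0.4899 m/d → t_A = 663/0.4899 = 1353 d
Zone B: v = q/n = 0.1617/0.13 = 1.244 m/d → t_B = 384/1.244 = 308.8 d
Total t = 1353 + 308.8 = 1662 d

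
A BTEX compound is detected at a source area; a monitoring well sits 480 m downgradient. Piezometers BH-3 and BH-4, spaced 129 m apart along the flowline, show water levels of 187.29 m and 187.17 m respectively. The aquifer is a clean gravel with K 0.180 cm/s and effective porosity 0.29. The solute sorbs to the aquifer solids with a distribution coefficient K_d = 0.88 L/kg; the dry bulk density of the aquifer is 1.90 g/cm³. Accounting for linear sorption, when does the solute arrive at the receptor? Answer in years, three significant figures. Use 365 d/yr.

Hydraulic gradient i = (187.29 − 187.17) / 129 = 0.12 / 129 = 9.302e-4
K = 0.180 cm/s × 864 = 155.5 m/d
Darcy flux q = K·i = 155.5 × 9.302e-4 = 0.1447 m/d
Seepage velocity v = q / n = 0.1447 / 0.29 = 0.4989 m/d
Retardation R = 1 + ρ_b·K_d/n = 1 + 1.90×0.88/0.29 = 6.766
Contaminant velocity v_c = v/R = 0.4989/6.766 = 0.07374 m/d
t = L/v_c = 480/0.07374 = 6510 d
   = 6510/365 = 17.8 yr

17.8 years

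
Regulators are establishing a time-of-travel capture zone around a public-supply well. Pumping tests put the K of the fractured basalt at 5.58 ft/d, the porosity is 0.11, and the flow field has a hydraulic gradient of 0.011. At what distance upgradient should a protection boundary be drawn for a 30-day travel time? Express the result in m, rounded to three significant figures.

5.10 m

K = 5.58 ft/d × 0.3048 = 1.701 m/d
Specific discharge q = 1.701 × 0.011 = 0.01871 m/d
Average linear velocity = 0.01871 / 0.11 = 0.1701 m/d
L = v × T = 0.1701 × 30 = 5.102 m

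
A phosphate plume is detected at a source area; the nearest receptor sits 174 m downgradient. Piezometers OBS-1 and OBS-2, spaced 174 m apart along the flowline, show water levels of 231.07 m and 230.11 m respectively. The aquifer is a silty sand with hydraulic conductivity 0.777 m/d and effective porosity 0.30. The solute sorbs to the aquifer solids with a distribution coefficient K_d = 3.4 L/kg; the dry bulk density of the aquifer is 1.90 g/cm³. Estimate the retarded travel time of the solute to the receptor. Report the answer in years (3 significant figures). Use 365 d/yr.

752 years

Hydraulic gradient i = (231.07 − 230.11) / 174 = 0.96 / 174 = 0.005517
Darcy flux q = K·i = 0.777 × 0.005517 = 0.004287 m/d
Seepage velocity v = q / n = 0.004287 / 0.30 = 0.01429 m/d
Retardation R = 1 + ρ_b·K_d/n = 1 + 1.90×3.4/0.30 = 22.53
Contaminant velocity v_c = v/R = 0.01429/22.53 = 6.342e-4 m/d
t = L/v_c = 174/6.342e-4 = 274400 d
   = 274400/365 = 752 yr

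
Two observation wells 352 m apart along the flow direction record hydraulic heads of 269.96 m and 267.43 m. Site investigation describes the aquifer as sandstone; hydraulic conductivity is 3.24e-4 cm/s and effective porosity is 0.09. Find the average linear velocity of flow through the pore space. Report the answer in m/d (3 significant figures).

Hydraulic gradient i = (269.96 − 267.43) / 352 = 2.53 / 352 = 0.007187
K = 3.24e-4 cm/s × 864 = 0.2799 m/d
q = Ki = 0.2799 × 0.007187 = 0.002012 m/d
v_s = q/n_e = 0.002012/0.09 = 0.02236 m/d

0.0224 m/d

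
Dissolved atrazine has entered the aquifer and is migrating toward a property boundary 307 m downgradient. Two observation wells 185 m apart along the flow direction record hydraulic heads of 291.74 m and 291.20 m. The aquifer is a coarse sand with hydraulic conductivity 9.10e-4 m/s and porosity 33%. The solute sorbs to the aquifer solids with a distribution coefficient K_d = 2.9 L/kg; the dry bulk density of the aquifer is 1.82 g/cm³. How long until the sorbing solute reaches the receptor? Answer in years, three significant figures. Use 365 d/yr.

Hydraulic gradient i = (291.74 − 291.20) / 185 = 0.54 / 185 = 0.002919
K = 9.10e-4 m/s × 86400 s/d = 78.62 m/d
Specific discharge q = 78.62 × 0.002919 = 0.2295 m/d
Average linear velocity = 0.2295 / 0.33 = 0.6954 m/d
Retardation R = 1 + ρ_b·K_d/n = 1 + 1.82×2.9/0.33 = 16.99
Contaminant velocity v_c = v/R = 0.6954/16.99 = 0.04092 m/d
t = L/v_c = 307/0.04092 = 7502 d
   = 7502/365 = 20.6 yr

20.6 years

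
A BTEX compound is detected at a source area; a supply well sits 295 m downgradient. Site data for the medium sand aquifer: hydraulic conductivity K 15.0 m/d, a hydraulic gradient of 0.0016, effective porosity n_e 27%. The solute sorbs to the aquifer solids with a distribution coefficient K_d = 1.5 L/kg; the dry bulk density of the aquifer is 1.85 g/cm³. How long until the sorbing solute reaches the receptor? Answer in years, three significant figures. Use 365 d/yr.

Darcy flux q = K·i = 15.0 × 0.0016 = 0.02400 m/d
v = Ki/n = 15.0·0.0016/0.27 = 0.08889 m/d
Retardation R = 1 + ρ_b·K_d/n = 1 + 1.85×1.5/0.27 = 11.28
Contaminant velocity v_c = v/R = 0.08889/11.28 = 0.007882 m/d
t = L/v_c = 295/0.007882 = 37430 d
   = 37430/365 = 103 yr

103 years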